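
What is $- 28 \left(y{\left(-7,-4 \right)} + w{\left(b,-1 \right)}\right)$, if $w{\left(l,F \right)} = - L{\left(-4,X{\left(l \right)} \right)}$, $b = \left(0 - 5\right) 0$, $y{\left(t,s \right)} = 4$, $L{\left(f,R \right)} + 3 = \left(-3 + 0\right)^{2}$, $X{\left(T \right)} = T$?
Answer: $56$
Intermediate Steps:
$L{\left(f,R \right)} = 6$ ($L{\left(f,R \right)} = -3 + \left(-3 + 0\right)^{2} = -3 + \left(-3\right)^{2} = -3 + 9 = 6$)
$b = 0$ ($b = \left(-5\right) 0 = 0$)
$w{\left(l,F \right)} = -6$ ($w{\left(l,F \right)} = \left(-1\right) 6 = -6$)
$- 28 \left(y{\left(-7,-4 \right)} + w{\left(b,-1 \right)}\right) = - 28 \left(4 - 6\right) = \left(-28\right) \left(-2\right) = 56$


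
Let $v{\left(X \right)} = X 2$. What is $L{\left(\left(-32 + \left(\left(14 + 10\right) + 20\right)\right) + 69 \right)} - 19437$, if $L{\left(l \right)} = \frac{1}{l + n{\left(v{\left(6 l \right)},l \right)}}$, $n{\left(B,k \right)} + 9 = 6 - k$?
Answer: $- \frac{58312}{3} \approx -19437.0$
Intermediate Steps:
$v{\left(X \right)} = 2 X$
$n{\left(B,k \right)} = -3 - k$ ($n{\left(B,k \right)} = -9 - \left(-6 + k\right) = -3 - k$)
$L{\left(l \right)} = - \frac{1}{3}$ ($L{\left(l \right)} = \frac{1}{l - \left(3 + l\right)} = \frac{1}{-3} = - \frac{1}{3}$)
$L{\left(\left(-32 + \left(\left(14 + 10\right) + 20\right)\right) + 69 \right)} - 19437 = - \frac{1}{3} - 19437 = - \frac{58312}{3}$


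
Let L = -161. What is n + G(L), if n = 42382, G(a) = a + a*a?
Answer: 68142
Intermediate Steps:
G(a) = a + a²
n + G(L) = 42382 - 161*(1 - 161) = 42382 - 161*(-160) = 42382 + 25760 = 68142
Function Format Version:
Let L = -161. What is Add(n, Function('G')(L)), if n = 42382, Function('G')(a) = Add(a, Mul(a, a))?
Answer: 68142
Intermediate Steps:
Function('G')(a) = Add(a, Pow(a, 2))
Add(n, Function('G')(L)) = Add(42382, Mul(-161, Add(1, -161))) = Add(42382, Mul(-161, -160)) = Add(42382, 25760) = 68142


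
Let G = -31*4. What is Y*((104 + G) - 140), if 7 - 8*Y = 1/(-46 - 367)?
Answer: -57840/413 ≈ -140.05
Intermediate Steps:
G = -124
Y = 723/826 (Y = 7/8 - 1/(8*(-46 - 367)) = 7/8 - 1/8/(-413) = 7/8 - 1/8*(-1/413) = 7/8 + 1/3304 = 723/826 ≈ 0.87530)
Y*((104 + G) - 140) = 723*((104 - 124) - 140)/826 = 723*(-20 - 140)/826 = (723/826)*(-160) = -57840/413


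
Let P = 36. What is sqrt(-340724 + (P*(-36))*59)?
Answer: 2*I*sqrt(104297) ≈ 645.9*I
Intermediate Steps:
sqrt(-340724 + (P*(-36))*59) = sqrt(-340724 + (36*(-36))*59) = sqrt(-340724 - 1296*59) = sqrt(-340724 - 76464) = sqrt(-417188) = 2*I*sqrt(104297)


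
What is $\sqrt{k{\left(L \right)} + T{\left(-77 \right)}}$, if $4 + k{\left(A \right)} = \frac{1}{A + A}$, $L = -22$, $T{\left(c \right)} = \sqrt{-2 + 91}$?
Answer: $\frac{\sqrt{-1947 + 484 \sqrt{89}}}{22} \approx 2.3262$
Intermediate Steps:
$T{\left(c \right)} = \sqrt{89}$
$k{\left(A \right)} = -4 + \frac{1}{2 A}$ ($k{\left(A \right)} = -4 + \frac{1}{A + A} = -4 + \frac{1}{2 A}$)
$\sqrt{k{\left(L \right)} + T{\left(-77 \right)}} = \sqrt{\left(-4 + \frac{1}{2 \left(-22\right)}\right) + \sqrt{89}} = \sqrt{\left(-4 + \frac{1}{2} \left(- \frac{1}{22}\right)\right) + \sqrt{89}} = \sqrt{\left(-4 - \frac{1}{44}\right) + \sqrt{89}} = \sqrt{- \frac{177}{44} + \sqrt{89}}$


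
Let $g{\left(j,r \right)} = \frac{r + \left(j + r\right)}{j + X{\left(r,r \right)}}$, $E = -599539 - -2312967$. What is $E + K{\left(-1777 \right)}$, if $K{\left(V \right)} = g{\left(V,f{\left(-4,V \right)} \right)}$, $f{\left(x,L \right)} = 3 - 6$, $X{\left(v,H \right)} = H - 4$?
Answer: $\frac{3056757335}{1784} \approx 1.7134 \cdot 10^{6}$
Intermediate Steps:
$X{\left(v,H \right)} = -4 + H$
$E = 1713428$ ($E = -599539 + 2312967 = 1713428$)
$f{\left(x,L \right)} = -3$ ($f{\left(x,L \right)} = 3 - 6 = -3$)
$g{\left(j,r \right)} = \frac{j + 2 r}{-4 + j + r}$ ($g{\left(j,r \right)} = \frac{r + \left(j + r\right)}{j + \left(-4 + r\right)} = \frac{j + 2 r}{-4 + j + r}$)
$K{\left(V \right)} = \frac{-6 + V}{-7 + V}$ ($K{\left(V \right)} = \frac{V + 2 \left(-3\right)}{-4 + V - 3} = \frac{V - 6}{-7 + V} = \frac{-6 + V}{-7 + V}$)
$E + K{\left(-1777 \right)} = 1713428 + \frac{-6 - 1777}{-7 - 1777} = 1713428 + \frac{1}{-1784} \left(-1783\right) = 1713428 - - \frac{1783}{1784} = 1713428 + \frac{1783}{1784} = \frac{3056757335}{1784}$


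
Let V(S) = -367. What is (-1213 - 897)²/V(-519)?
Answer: -4452100/367 ≈ -12131.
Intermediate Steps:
(-1213 - 897)²/V(-519) = (-1213 - 897)²/(-367) = (-2110)²*(-1/367) = 4452100*(-1/367) = -4452100/367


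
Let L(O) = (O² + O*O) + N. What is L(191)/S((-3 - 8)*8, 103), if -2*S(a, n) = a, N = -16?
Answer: 36473/22 ≈ 1657.9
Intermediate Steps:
L(O) = -16 + 2*O² (L(O) = (O² + O*O) - 16 = (O² + O²) - 16 = 2*O² - 16 = -16 + 2*O²)
S(a, n) = -a/2
L(191)/S((-3 - 8)*8, 103) = (-16 + 2*191²)/((-(-3 - 8)*8/2)) = (-16 + 2*36481)/((-(-11)*8/2)) = (-16 + 72962)/((-½*(-88))) = 72946/44 = 72946*(1/44) = 36473/22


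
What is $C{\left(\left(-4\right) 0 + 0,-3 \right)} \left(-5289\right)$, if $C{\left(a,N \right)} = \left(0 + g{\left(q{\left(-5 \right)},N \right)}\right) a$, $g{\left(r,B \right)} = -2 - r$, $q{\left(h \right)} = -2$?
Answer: $0$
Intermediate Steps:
$C{\left(a,N \right)} = 0$ ($C{\left(a,N \right)} = \left(0 - 0\right) a = \left(0 + \left(-2 + 2\right)\right) a = \left(0 + 0\right) a = 0 a = 0$)
$C{\left(\left(-4\right) 0 + 0,-3 \right)} \left(-5289\right) = 0 \left(-5289\right) = 0$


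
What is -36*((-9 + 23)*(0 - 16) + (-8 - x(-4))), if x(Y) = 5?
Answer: 8532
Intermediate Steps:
-36*((-9 + 23)*(0 - 16) + (-8 - x(-4))) = -36*((-9 + 23)*(0 - 16) + (-8 - 1*5)) = -36*(14*(-16) + (-8 - 5)) = -36*(-224 - 13) = -36*(-237) = 8532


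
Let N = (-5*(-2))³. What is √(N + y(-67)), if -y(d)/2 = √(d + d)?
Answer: √(1000 - 2*I*√134) ≈ 31.625 - 0.366*I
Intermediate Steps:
y(d) = -2*√2*√d (y(d) = -2*√(d + d) = -2*√2*√d)
N = 1000 (N = 10³ = 1000)
√(N + y(-67)) = √(1000 - 2*√2*√(-67)) = √(1000 - 2*√2*I*√67) = √(1000 - 2*I*√134)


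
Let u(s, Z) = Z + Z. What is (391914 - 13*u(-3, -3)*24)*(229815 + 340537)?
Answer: 224596632672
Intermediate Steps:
u(s, Z) = 2*Z
(391914 - 13*u(-3, -3)*24)*(229815 + 340537) = (391914 - 26*(-3)*24)*(229815 + 340537) = (391914 - 13*(-6)*24)*570352 = (391914 + 78*24)*570352 = (391914 + 1872)*570352 = 393786*570352 = 224596632672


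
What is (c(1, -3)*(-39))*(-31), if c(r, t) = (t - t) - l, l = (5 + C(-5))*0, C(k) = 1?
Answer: 0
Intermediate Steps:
l = 0 (l = (5 + 1)*0 = 6*0 = 0)
c(r, t) = 0 (c(r, t) = (t - t) - 1*0 = 0 + 0 = 0)
(c(1, -3)*(-39))*(-31) = (0*(-39))*(-31) = 0*(-31) = 0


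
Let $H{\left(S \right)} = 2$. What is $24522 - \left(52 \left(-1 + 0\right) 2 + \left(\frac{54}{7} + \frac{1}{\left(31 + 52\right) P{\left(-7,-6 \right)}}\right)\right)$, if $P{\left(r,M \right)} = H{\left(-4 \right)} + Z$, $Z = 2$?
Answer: $\frac{57212889}{2324} \approx 24618.0$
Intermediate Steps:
$P{\left(r,M \right)} = 4$ ($P{\left(r,M \right)} = 2 + 2 = 4$)
$24522 - \left(52 \left(-1 + 0\right) 2 + \left(\frac{54}{7} + \frac{1}{\left(31 + 52\right) P{\left(-7,-6 \right)}}\right)\right) = 24522 - \left(52 \left(-1 + 0\right) 2 + \left(\frac{54}{7} + \frac{1}{\left(31 + 52\right) 4}\right)\right) = 24522 - \left(52 \left(\left(-1\right) 2\right) + \left(54 \cdot \frac{1}{7} + \frac{1}{83} \cdot \frac{1}{4}\right)\right) = 24522 - \left(52 \left(-2\right) + \left(\frac{54}{7} + \frac{1}{83} \cdot \frac{1}{4}\right)\right) = 24522 - \left(-104 + \left(\frac{54}{7} + \frac{1}{332}\right)\right) = 24522 - \left(-104 + \frac{17935}{2324}\right) = 24522 - - \frac{223761}{2324} = 24522 + \frac{223761}{2324} = \frac{57212889}{2324}$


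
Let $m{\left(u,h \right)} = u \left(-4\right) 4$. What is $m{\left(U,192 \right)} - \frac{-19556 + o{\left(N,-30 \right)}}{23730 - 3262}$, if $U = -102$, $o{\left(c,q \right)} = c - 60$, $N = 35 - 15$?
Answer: $\frac{8355843}{5117} \approx 1633.0$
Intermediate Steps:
$N = 20$
$o{\left(c,q \right)} = -60 + c$ ($o{\left(c,q \right)} = c - 60 = -60 + c$)
$m{\left(u,h \right)} = - 16 u$ ($m{\left(u,h \right)} = - 4 u 4 = - 16 u$)
$m{\left(U,192 \right)} - \frac{-19556 + o{\left(N,-30 \right)}}{23730 - 3262} = \left(-16\right) \left(-102\right) - \frac{-19556 + \left(-60 + 20\right)}{23730 - 3262} = 1632 - \frac{-19556 - 40}{20468} = 1632 - \left(-19596\right) \frac{1}{20468} = 1632 - - \frac{4899}{5117} = 1632 + \frac{4899}{5117} = \frac{8355843}{5117}$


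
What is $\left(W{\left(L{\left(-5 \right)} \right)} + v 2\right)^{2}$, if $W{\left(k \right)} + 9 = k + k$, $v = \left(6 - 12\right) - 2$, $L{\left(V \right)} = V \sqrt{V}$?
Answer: $125 + 500 i \sqrt{5} \approx 125.0 + 1118.0 i$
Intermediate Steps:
$L{\left(V \right)} = V^{\frac{3}{2}}$
$v = -8$ ($v = -6 - 2 = -8$)
$W{\left(k \right)} = -9 + 2 k$ ($W{\left(k \right)} = -9 + \left(k + k\right) = -9 + 2 k$)
$\left(W{\left(L{\left(-5 \right)} \right)} + v 2\right)^{2} = \left(\left(-9 + 2 \left(-5\right)^{\frac{3}{2}}\right) - 16\right)^{2} = \left(\left(-9 + 2 \left(- 5 i \sqrt{5}\right)\right) - 16\right)^{2} = \left(\left(-9 - 10 i \sqrt{5}\right) - 16\right)^{2} = \left(-25 - 10 i \sqrt{5}\right)^{2}$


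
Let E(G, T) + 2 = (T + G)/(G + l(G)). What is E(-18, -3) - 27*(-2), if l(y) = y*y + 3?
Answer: 5349/103 ≈ 51.932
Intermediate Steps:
l(y) = 3 + y² (l(y) = y² + 3 = 3 + y²)
E(G, T) = -2 + (G + T)/(3 + G + G²) (E(G, T) = -2 + (T + G)/(G + (3 + G²)) = -2 + (G + T)/(3 + G + G²))
E(-18, -3) - 27*(-2) = (-6 - 3 - 1*(-18) - 2*(-18)²)/(3 - 18 + (-18)²) - 27*(-2) = (-6 - 3 + 18 - 2*324)/(3 - 18 + 324) + 54 = (-6 - 3 + 18 - 648)/309 + 54 = (1/309)*(-639) + 54 = -213/103 + 54 = 5349/103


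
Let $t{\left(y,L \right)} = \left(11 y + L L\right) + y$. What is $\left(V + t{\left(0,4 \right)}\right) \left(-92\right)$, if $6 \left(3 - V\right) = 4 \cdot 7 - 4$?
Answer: $-1380$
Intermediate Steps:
$t{\left(y,L \right)} = L^{2} + 12 y$ ($t{\left(y,L \right)} = \left(11 y + L^{2}\right) + y = \left(L^{2} + 11 y\right) + y = L^{2} + 12 y$)
$V = -1$ ($V = 3 - \frac{4 \cdot 7 - 4}{6} = 3 - \frac{28 - 4}{6} = 3 - 4 = -1$)
$\left(V + t{\left(0,4 \right)}\right) \left(-92\right) = \left(-1 + \left(4^{2} + 12 \cdot 0\right)\right) \left(-92\right) = \left(-1 + \left(16 + 0\right)\right) \left(-92\right) = \left(-1 + 16\right) \left(-92\right) = 15 \left(-92\right) = -1380$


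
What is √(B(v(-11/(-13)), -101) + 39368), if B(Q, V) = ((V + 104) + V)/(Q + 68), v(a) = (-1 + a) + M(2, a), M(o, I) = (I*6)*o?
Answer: √59876817/39 ≈ 198.41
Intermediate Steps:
M(o, I) = 6*I*o (M(o, I) = (6*I)*o = 6*I*o)
v(a) = -1 + 13*a (v(a) = (-1 + a) + 6*a*2 = (-1 + a) + 12*a = -1 + 13*a)
B(Q, V) = (104 + 2*V)/(68 + Q) (B(Q, V) = ((104 + V) + V)/(68 + Q) = (104 + 2*V)/(68 + Q))
√(B(v(-11/(-13)), -101) + 39368) = √(2*(52 - 101)/(68 + (-1 + 13*(-11/(-13)))) + 39368) = √(2*(-49)/(68 + (-1 + 13*(-11*(-1/13)))) + 39368) = √(2*(-49)/(68 + (-1 + 13*(11/13))) + 39368) = √(2*(-49)/(68 + (-1 + 11)) + 39368) = √(2*(-49)/(68 + 10) + 39368) = √(2*(-49)/78 + 39368) = √(2*(1/78)*(-49) + 39368) = √(-49/39 + 39368) = √(1535303/39) = √59876817/39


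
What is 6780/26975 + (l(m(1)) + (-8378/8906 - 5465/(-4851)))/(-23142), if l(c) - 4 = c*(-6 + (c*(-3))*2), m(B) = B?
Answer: 339388874580383/1348485597594135 ≈ 0.25168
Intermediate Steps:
l(c) = 4 + c*(-6 - 6*c) (l(c) = 4 + c*(-6 + (c*(-3))*2) = 4 + c*(-6 - 3*c*2) = 4 + c*(-6 - 6*c))
6780/26975 + (l(m(1)) + (-8378/8906 - 5465/(-4851)))/(-23142) = 6780/26975 + ((4 - 6*1 - 6*1²) + (-8378/8906 - 5465/(-4851)))/(-23142) = 6780*(1/26975) + ((4 - 6 - 6*1) + (-8378*1/8906 - 5465*(-1/4851)))*(-1/23142) = 1356/5395 + ((4 - 6 - 6) + (-4189/4453 + 5465/4851))*(-1/23142) = 1356/5395 + (-8 + 4014806/21601503)*(-1/23142) = 1356/5395 - 168797218/21601503*(-1/23142) = 1356/5395 + 84398609/249950991213 = 339388874580383/1348485597594135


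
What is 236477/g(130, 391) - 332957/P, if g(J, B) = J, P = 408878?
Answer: 24161739599/13288535 ≈ 1818.2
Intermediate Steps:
236477/g(130, 391) - 332957/P = 236477/130 - 332957/408878 = 24161739599/13288535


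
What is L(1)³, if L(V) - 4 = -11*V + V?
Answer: -216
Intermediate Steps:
L(V) = 4 - 10*V (L(V) = 4 + (-11*V + V) = 4 - 10*V)
L(1)³ = (4 - 10*1)³ = (4 - 10)³ = (-6)³ = -216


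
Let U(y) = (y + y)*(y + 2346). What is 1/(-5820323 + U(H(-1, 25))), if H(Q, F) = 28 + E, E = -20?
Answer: -1/5782659 ≈ -1.7293e-7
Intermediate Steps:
H(Q, F) = 8 (H(Q, F) = 28 - 20 = 8)
U(y) = 2*y*(2346 + y) (U(y) = (2*y)*(2346 + y) = 2*y*(2346 + y))
1/(-5820323 + U(H(-1, 25))) = 1/(-5820323 + 2*8*(2346 + 8)) = 1/(-5820323 + 2*8*2354) = 1/(-5820323 + 37664) = 1/(-5782659) = -1/5782659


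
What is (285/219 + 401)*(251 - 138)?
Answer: 3318584/73 ≈ 45460.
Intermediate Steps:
(285/219 + 401)*(251 - 138) = (285*(1/219) + 401)*113 = (95/73 + 401)*113 = (29368/73)*113 = 3318584/73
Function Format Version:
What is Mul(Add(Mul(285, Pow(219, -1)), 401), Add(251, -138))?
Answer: Rational(3318584, 73) ≈ 45460.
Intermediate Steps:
Mul(Add(Mul(285, Pow(219, -1)), 401), Add(251, -138)) = Mul(Add(Mul(285, Rational(1, 219)), 401), 113) = Mul(Add(Rational(95, 73), 401), 113) = Mul(Rational(29368, 73), 113) = Rational(3318584, 73)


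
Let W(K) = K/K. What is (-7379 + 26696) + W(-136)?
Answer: 19318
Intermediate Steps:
W(K) = 1
(-7379 + 26696) + W(-136) = (-7379 + 26696) + 1 = 19317 + 1 = 19318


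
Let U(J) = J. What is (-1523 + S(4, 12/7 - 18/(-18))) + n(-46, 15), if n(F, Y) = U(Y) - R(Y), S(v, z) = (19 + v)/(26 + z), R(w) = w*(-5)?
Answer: -287872/201 ≈ -1432.2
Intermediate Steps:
R(w) = -5*w
S(v, z) = (19 + v)/(26 + z)
n(F, Y) = 6*Y (n(F, Y) = Y - (-5)*Y = Y + 5*Y = 6*Y)
(-1523 + S(4, 12/7 - 18/(-18))) + n(-46, 15) = (-1523 + (19 + 4)/(26 + (12/7 - 18/(-18)))) + 6*15 = (-1523 + 23/(26 + (12*(⅐) - 18*(-1/18)))) + 90 = (-1523 + 23/(26 + (12/7 + 1))) + 90 = (-1523 + 23/(26 + 19/7)) + 90 = (-1523 + 23/(201/7)) + 90 = (-1523 + (7/201)*23) + 90 = (-1523 + 161/201) + 90 = -305962/201 + 90 = -287872/201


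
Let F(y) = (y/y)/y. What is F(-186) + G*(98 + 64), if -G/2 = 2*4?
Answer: -482113/186 ≈ -2592.0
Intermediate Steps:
G = -16 (G = -4*4 = -2*8 = -16)
F(y) = 1/y
F(-186) + G*(98 + 64) = 1/(-186) - 16*(98 + 64) = -1/186 - 16*162 = -1/186 - 2592 = -482113/186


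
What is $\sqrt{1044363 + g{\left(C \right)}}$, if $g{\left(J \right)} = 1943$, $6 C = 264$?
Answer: $\sqrt{1046306} \approx 1022.9$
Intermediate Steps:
$C = 44$ ($C = \frac{1}{6} \cdot 264 = 44$)
$\sqrt{1044363 + g{\left(C \right)}} = \sqrt{1044363 + 1943} = \sqrt{1046306}$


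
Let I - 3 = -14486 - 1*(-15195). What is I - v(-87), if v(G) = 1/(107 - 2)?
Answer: 74759/105 ≈ 711.99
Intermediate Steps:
v(G) = 1/105
I = 712 (I = 3 + (-14486 - 1*(-15195)) = 3 + (-14486 + 15195) = 3 + 709 = 712)
I - v(-87) = 712 - 1*1/105 = 712 - 1/105 = 74759/105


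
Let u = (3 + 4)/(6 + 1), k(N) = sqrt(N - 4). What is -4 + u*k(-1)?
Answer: -4 + I*sqrt(5) ≈ -4.0 + 2.2361*I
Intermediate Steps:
k(N) = sqrt(-4 + N)
u = 1 (u = 7/7 = 7*(1/7) = 1)
-4 + u*k(-1) = -4 + 1*sqrt(-4 - 1) = -4 + 1*sqrt(-5) = -4 + 1*(I*sqrt(5)) = -4 + I*sqrt(5)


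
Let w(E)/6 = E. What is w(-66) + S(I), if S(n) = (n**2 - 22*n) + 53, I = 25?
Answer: -268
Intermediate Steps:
w(E) = 6*E
S(n) = 53 + n**2 - 22*n
w(-66) + S(I) = 6*(-66) + (53 + 25**2 - 22*25) = -396 + (53 + 625 - 550) = -396 + 128 = -268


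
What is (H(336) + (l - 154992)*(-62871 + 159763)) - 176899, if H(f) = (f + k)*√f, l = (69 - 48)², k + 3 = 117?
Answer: -14974932391 + 1800*√21 ≈ -1.4975e+10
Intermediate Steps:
k = 114 (k = -3 + 117 = 114)
l = 441 (l = 21² = 441)
H(f) = √f*(114 + f) (H(f) = (f + 114)*√f = (114 + f)*√f = √f*(114 + f))
(H(336) + (l - 154992)*(-62871 + 159763)) - 176899 = (√336*(114 + 336) + (441 - 154992)*(-62871 + 159763)) - 176899 = ((4*√21)*450 - 154551*96892) - 176899 = (1800*√21 - 14974755492) - 176899 = (-14974755492 + 1800*√21) - 176899 = -14974932391 + 1800*√21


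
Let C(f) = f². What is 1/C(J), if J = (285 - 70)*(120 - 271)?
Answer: 1/1053976225 ≈ 9.4879e-10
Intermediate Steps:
J = -32465 (J = 215*(-151) = -32465)
1/C(J) = 1/((-32465)²) = 1/1053976225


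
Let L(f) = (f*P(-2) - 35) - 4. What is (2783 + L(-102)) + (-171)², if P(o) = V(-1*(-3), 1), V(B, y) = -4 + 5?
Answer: 31883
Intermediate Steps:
V(B, y) = 1
P(o) = 1
L(f) = -39 + f (L(f) = (f*1 - 35) - 4 = (f - 35) - 4 = (-35 + f) - 4 = -39 + f)
(2783 + L(-102)) + (-171)² = (2783 + (-39 - 102)) + (-171)² = (2783 - 141) + 29241 = 2642 + 29241 = 31883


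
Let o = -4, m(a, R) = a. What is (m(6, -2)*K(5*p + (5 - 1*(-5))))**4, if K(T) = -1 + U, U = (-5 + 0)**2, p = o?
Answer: 429981696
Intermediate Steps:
p = -4
U = 25 (U = (-5)**2 = 25)
K(T) = 24 (K(T) = -1 + 25 = 24)
(m(6, -2)*K(5*p + (5 - 1*(-5))))**4 = (6*24)**4 = 144**4 = 429981696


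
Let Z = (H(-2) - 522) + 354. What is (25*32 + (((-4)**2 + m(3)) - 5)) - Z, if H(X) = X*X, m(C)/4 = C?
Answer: 987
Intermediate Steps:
m(C) = 4*C
H(X) = X**2
Z = -164 (Z = ((-2)**2 - 522) + 354 = (4 - 522) + 354 = -518 + 354 = -164)
(25*32 + (((-4)**2 + m(3)) - 5)) - Z = (25*32 + (((-4)**2 + 4*3) - 5)) - 1*(-164) = (800 + ((16 + 12) - 5)) + 164 = (800 + (28 - 5)) + 164 = (800 + 23) + 164 = 823 + 164 = 987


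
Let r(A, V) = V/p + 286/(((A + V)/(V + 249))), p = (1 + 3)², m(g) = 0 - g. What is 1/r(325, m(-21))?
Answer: 2768/621393 ≈ 0.0044545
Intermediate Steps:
m(g) = -g
p = 16 (p = 4² = 16)
r(A, V) = V/16 + 286*(249 + V)/(A + V) (r(A, V) = V/16 + 286/(((A + V)/(V + 249))) = V*(1/16) + 286/(((A + V)/(249 + V))) = V/16 + 286/(((A + V)/(249 + V))) = V/16 + 286*((249 + V)/(A + V)) = V/16 + 286*(249 + V)/(A + V))
1/r(325, m(-21)) = 1/((1139424 + (-1*(-21))² + 4576*(-1*(-21)) + 325*(-1*(-21)))/(16*(325 - 1*(-21)))) = 1/((1139424 + 21² + 4576*21 + 325*21)/(16*(325 + 21))) = 1/((1/16)*(1139424 + 441 + 96096 + 6825)/346) = 1/((1/16)*(1/346)*1242786) = 1/(621393/2768) = 2768/621393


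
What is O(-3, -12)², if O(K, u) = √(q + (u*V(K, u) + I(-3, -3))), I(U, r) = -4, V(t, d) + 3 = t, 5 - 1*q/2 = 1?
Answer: 76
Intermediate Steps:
q = 8 (q = 10 - 2*1 = 10 - 2 = 8)
V(t, d) = -3 + t
O(K, u) = √(4 + u*(-3 + K)) (O(K, u) = √(8 + (u*(-3 + K) - 4)) = √(8 + (-4 + u*(-3 + K))) = √(4 + u*(-3 + K)))
O(-3, -12)² = (√(4 - 12*(-3 - 3)))² = (√(4 - 12*(-6)))² = (√(4 + 72))² = (√76)² = (2*√19)² = 76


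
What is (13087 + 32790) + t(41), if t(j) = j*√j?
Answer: 45877 + 41*√41 ≈ 46140.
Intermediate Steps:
t(j) = j^(3/2)
(13087 + 32790) + t(41) = (13087 + 32790) + 41^(3/2) = 45877 + 41*√41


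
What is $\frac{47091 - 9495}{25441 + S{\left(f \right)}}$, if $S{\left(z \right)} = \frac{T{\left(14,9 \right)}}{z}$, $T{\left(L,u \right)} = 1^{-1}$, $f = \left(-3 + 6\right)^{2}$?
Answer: $\frac{169182}{114485} \approx 1.4778$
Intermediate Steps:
$f = 9$ ($f = 3^{2} = 9$)
$T{\left(L,u \right)} = 1$
$S{\left(z \right)} = \frac{1}{z}$ ($S{\left(z \right)} = 1 \frac{1}{z} = \frac{1}{z}$)
$\frac{47091 - 9495}{25441 + S{\left(f \right)}} = \frac{47091 - 9495}{25441 + \frac{1}{9}} = \frac{37596}{25441 + \frac{1}{9}} = \frac{37596}{\frac{228970}{9}} = 37596 \cdot \frac{9}{228970} = \frac{169182}{114485}$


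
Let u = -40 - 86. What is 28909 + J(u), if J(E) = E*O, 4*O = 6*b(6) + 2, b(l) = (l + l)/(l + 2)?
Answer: 57125/2 ≈ 28563.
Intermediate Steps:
b(l) = 2*l/(2 + l) (b(l) = (2*l)/(2 + l) = 2*l/(2 + l))
O = 11/4 (O = (6*(2*6/(2 + 6)) + 2)/4 = (6*(2*6/8) + 2)/4 = (6*(2*6*(⅛)) + 2)/4 = (6*(3/2) + 2)/4 = (9 + 2)/4 = (¼)*11 = 11/4 ≈ 2.7500)
u = -126
J(E) = 11*E/4 (J(E) = E*(11/4) = 11*E/4)
28909 + J(u) = 28909 + (11/4)*(-126) = 28909 - 693/2 = 57125/2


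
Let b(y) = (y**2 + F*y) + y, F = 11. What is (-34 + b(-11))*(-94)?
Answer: 4230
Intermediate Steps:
b(y) = y**2 + 12*y (b(y) = (y**2 + 11*y) + y = y**2 + 12*y)
(-34 + b(-11))*(-94) = (-34 - 11*(12 - 11))*(-94) = (-34 - 11*1)*(-94) = (-34 - 11)*(-94) = -45*(-94) = 4230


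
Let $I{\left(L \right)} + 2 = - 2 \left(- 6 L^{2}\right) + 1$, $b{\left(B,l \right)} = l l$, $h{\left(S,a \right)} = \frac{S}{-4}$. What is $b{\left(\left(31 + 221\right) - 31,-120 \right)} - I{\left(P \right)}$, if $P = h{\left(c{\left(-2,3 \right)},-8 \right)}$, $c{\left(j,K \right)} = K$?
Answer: $\frac{57577}{4} \approx 14394.0$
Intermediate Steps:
$h{\left(S,a \right)} = - \frac{S}{4}$ ($h{\left(S,a \right)} = S \left(- \frac{1}{4}\right) = - \frac{S}{4}$)
$b{\left(B,l \right)} = l^{2}$
$P = - \frac{3}{4}$ ($P = \left(- \frac{1}{4}\right) 3 = - \frac{3}{4} \approx -0.75$)
$I{\left(L \right)} = -1 + 12 L^{2}$ ($I{\left(L \right)} = -2 - \left(-1 + 2 \left(- 6 L^{2}\right)\right) = -2 + \left(12 L^{2} + 1\right) = -2 + \left(1 + 12 L^{2}\right) = -1 + 12 L^{2}$)
$b{\left(\left(31 + 221\right) - 31,-120 \right)} - I{\left(P \right)} = \left(-120\right)^{2} - \left(-1 + 12 \left(- \frac{3}{4}\right)^{2}\right) = 14400 - \left(-1 + 12 \cdot \frac{9}{16}\right) = 14400 - \left(-1 + \frac{27}{4}\right) = 14400 - \frac{23}{4} = \frac{57577}{4}$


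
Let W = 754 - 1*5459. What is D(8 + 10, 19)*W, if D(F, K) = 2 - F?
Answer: 75280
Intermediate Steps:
W = -4705 (W = 754 - 5459 = -4705)
D(8 + 10, 19)*W = (2 - (8 + 10))*(-4705) = (2 - 1*18)*(-4705) = (2 - 18)*(-4705) = -16*(-4705) = 75280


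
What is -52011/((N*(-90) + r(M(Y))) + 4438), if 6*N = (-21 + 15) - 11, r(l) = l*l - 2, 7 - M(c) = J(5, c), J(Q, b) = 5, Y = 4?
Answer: -17337/1565 ≈ -11.078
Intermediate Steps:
M(c) = 2 (M(c) = 7 - 1*5 = 7 - 5 = 2)
r(l) = -2 + l² (r(l) = l² - 2 = -2 + l²)
N = -17/6 (N = ((-21 + 15) - 11)/6 = (-6 - 11)/6 = (⅙)*(-17) = -17/6 ≈ -2.8333)
-52011/((N*(-90) + r(M(Y))) + 4438) = -52011/((-17/6*(-90) + (-2 + 2²)) + 4438) = -52011/((255 + (-2 + 4)) + 4438) = -52011/((255 + 2) + 4438) = -52011/(257 + 4438) = -52011/4695 = -52011*1/4695 = -17337/1565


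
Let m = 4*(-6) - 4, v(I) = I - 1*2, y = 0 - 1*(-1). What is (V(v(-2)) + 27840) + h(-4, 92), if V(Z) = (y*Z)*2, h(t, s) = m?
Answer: 27804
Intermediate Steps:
y = 1 (y = 0 + 1 = 1)
v(I) = -2 + I (v(I) = I - 2 = -2 + I)
m = -28 (m = -24 - 4 = -28)
h(t, s) = -28
V(Z) = 2*Z (V(Z) = (1*Z)*2 = Z*2 = 2*Z)
(V(v(-2)) + 27840) + h(-4, 92) = (2*(-2 - 2) + 27840) - 28 = (2*(-4) + 27840) - 28 = (-8 + 27840) - 28 = 27832 - 28 = 27804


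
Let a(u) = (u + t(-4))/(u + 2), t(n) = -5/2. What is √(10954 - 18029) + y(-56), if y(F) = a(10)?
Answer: 5/8 + 5*I*√283 ≈ 0.625 + 84.113*I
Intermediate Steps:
t(n) = -5/2 (t(n) = -5*½ = -5/2)
a(u) = (-5/2 + u)/(2 + u) (a(u) = (u - 5/2)/(u + 2) = (-5/2 + u)/(2 + u))
y(F) = 5/8 (y(F) = (-5/2 + 10)/(2 + 10) = (15/2)/12 = (1/12)*(15/2) = 5/8)
√(10954 - 18029) + y(-56) = √(10954 - 18029) + 5/8 = √(-7075) + 5/8 = 5*I*√283 + 5/8 = 5/8 + 5*I*√283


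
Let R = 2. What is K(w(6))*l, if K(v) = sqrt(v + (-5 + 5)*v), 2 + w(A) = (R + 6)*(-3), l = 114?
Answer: 114*I*sqrt(26) ≈ 581.29*I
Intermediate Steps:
w(A) = -26 (w(A) = -2 + (2 + 6)*(-3) = -2 + 8*(-3) = -2 - 24 = -26)
K(v) = sqrt(v) (K(v) = sqrt(v + 0*v) = sqrt(v + 0) = sqrt(v))
K(w(6))*l = sqrt(-26)*114 = (I*sqrt(26))*114 = 114*I*sqrt(26)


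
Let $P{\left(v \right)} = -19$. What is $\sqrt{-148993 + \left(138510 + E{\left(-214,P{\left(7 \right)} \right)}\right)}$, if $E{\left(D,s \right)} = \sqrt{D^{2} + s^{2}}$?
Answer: $\sqrt{-10483 + \sqrt{46157}} \approx 101.33 i$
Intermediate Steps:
$\sqrt{-148993 + \left(138510 + E{\left(-214,P{\left(7 \right)} \right)}\right)} = \sqrt{-148993 + \left(138510 + \sqrt{\left(-214\right)^{2} + \left(-19\right)^{2}}\right)} = \sqrt{-148993 + \left(138510 + \sqrt{45796 + 361}\right)} = \sqrt{-148993 + \left(138510 + \sqrt{46157}\right)} = \sqrt{-10483 + \sqrt{46157}}$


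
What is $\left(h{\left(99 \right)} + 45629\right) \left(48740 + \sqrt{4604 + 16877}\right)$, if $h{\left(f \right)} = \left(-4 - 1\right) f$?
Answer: $2199831160 + 45134 \sqrt{21481} \approx 2.2064 \cdot 10^{9}$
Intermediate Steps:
$h{\left(f \right)} = - 5 f$
$\left(h{\left(99 \right)} + 45629\right) \left(48740 + \sqrt{4604 + 16877}\right) = \left(\left(-5\right) 99 + 45629\right) \left(48740 + \sqrt{4604 + 16877}\right) = \left(-495 + 45629\right) \left(48740 + \sqrt{21481}\right) = 45134 \left(48740 + \sqrt{21481}\right) = 2199831160 + 45134 \sqrt{21481}$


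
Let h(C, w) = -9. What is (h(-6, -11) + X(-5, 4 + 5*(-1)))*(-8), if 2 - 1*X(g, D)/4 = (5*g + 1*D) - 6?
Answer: -1016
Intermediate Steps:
X(g, D) = 32 - 20*g - 4*D (X(g, D) = 8 - 4*((5*g + 1*D) - 6) = 8 - 4*((5*g + D) - 6) = 8 - 4*((D + 5*g) - 6) = 8 - 4*(-6 + D + 5*g) = 8 + (24 - 20*g - 4*D) = 32 - 20*g - 4*D)
(h(-6, -11) + X(-5, 4 + 5*(-1)))*(-8) = (-9 + (32 - 20*(-5) - 4*(4 + 5*(-1))))*(-8) = (-9 + (32 + 100 - 4*(4 - 5)))*(-8) = (-9 + (32 + 100 - 4*(-1)))*(-8) = (-9 + (32 + 100 + 4))*(-8) = (-9 + 136)*(-8) = 127*(-8) = -1016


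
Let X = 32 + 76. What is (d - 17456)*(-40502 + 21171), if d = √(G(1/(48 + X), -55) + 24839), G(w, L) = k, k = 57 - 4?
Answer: 337441936 - 270634*√127 ≈ 3.3439e+8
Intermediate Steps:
k = 53
X = 108
G(w, L) = 53
d = 14*√127 (d = √(53 + 24839) = √24892 = 14*√127 ≈ 157.77)
(d - 17456)*(-40502 + 21171) = (14*√127 - 17456)*(-40502 + 21171) = (-17456 + 14*√127)*(-19331) = 337441936 - 270634*√127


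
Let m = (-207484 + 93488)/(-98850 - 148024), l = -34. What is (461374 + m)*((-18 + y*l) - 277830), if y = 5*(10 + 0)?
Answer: -936496972645584/7261 ≈ -1.2898e+11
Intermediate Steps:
y = 50 (y = 5*10 = 50)
m = 56998/123437 (m = -113996/(-246874) = -113996*(-1/246874) = 56998/123437 ≈ 0.46176)
(461374 + m)*((-18 + y*l) - 277830) = (461374 + 56998/123437)*((-18 + 50*(-34)) - 277830) = 56950679436*((-18 - 1700) - 277830)/123437 = 56950679436*(-1718 - 277830)/123437 = (56950679436/123437)*(-279548) = -936496972645584/7261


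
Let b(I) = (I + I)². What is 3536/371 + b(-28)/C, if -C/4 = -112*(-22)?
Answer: 75195/8162 ≈ 9.2128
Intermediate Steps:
C = -9856 (C = -(-448)*(-22) = -4*2464 = -9856)
b(I) = 4*I² (b(I) = (2*I)² = 4*I²)
3536/371 + b(-28)/C = 3536/371 + (4*(-28)²)/(-9856) = 3536*(1/371) + (4*784)*(-1/9856) = 3536/371 + 3136*(-1/9856) = 3536/371 - 7/22 = 75195/8162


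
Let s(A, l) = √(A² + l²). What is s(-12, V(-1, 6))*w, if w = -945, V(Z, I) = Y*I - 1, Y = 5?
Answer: -945*√985 ≈ -29659.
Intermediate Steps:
V(Z, I) = -1 + 5*I (V(Z, I) = 5*I - 1 = -1 + 5*I)
s(-12, V(-1, 6))*w = √((-12)² + (-1 + 5*6)²)*(-945) = √(144 + (-1 + 30)²)*(-945) = √(144 + 29²)*(-945) = √(144 + 841)*(-945) = √985*(-945) = -945*√985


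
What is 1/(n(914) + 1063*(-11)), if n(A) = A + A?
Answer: -1/9865 ≈ -0.00010137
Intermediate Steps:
n(A) = 2*A
1/(n(914) + 1063*(-11)) = 1/(2*914 + 1063*(-11)) = 1/(1828 - 11693) = 1/(-9865) = -1/9865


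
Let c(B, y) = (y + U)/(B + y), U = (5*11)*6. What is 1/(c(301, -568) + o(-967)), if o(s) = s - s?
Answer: 267/238 ≈ 1.1218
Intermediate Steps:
U = 330 (U = 55*6 = 330)
o(s) = 0
c(B, y) = (330 + y)/(B + y) (c(B, y) = (y + 330)/(B + y) = (330 + y)/(B + y))
1/(c(301, -568) + o(-967)) = 1/((330 - 568)/(301 - 568) + 0) = 1/(-238/(-267) + 0) = 1/(-1/267*(-238) + 0) = 1/(238/267 + 0) = 1/(238/267) = 267/238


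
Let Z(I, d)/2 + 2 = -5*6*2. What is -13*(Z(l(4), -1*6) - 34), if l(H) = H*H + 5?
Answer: 2054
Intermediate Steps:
l(H) = 5 + H² (l(H) = H² + 5 = 5 + H²)
Z(I, d) = -124 (Z(I, d) = -4 + 2*(-5*6*2) = -4 + 2*(-30*2) = -4 + 2*(-60) = -4 - 120 = -124)
-13*(Z(l(4), -1*6) - 34) = -13*(-124 - 34) = -13*(-158) = 2054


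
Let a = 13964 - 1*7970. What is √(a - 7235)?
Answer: I*√1241 ≈ 35.228*I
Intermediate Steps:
a = 5994 (a = 13964 - 7970 = 5994)
√(a - 7235) = √(5994 - 7235) = √(-1241) = I*√1241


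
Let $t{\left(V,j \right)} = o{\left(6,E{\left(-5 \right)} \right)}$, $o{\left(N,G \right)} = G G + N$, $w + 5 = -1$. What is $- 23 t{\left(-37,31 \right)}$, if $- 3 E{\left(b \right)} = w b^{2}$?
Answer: $-57638$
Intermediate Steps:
$w = -6$ ($w = -5 - 1 = -6$)
$E{\left(b \right)} = 2 b^{2}$ ($E{\left(b \right)} = - \frac{\left(-6\right) b^{2}}{3} = 2 b^{2}$)
$o{\left(N,G \right)} = N + G^{2}$ ($o{\left(N,G \right)} = G^{2} + N = N + G^{2}$)
$t{\left(V,j \right)} = 2506$ ($t{\left(V,j \right)} = 6 + \left(2 \left(-5\right)^{2}\right)^{2} = 6 + \left(2 \cdot 25\right)^{2} = 6 + 50^{2} = 6 + 2500 = 2506$)
$- 23 t{\left(-37,31 \right)} = \left(-23\right) 2506 = -57638$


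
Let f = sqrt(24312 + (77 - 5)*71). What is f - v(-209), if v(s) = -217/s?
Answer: -217/209 + 4*sqrt(1839) ≈ 170.50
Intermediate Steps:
f = 4*sqrt(1839) (f = sqrt(24312 + 72*71) = sqrt(24312 + 5112) = sqrt(29424) = 4*sqrt(1839) ≈ 171.53)
f - v(-209) = 4*sqrt(1839) - (-217)/(-209) = 4*sqrt(1839) - (-217)*(-1)/209 = 4*sqrt(1839) - 1*217/209 = 4*sqrt(1839) - 217/209 = -217/209 + 4*sqrt(1839)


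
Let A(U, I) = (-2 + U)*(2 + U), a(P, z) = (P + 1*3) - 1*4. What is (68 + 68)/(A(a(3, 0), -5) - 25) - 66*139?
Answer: -229486/25 ≈ -9179.4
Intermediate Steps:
a(P, z) = -1 + P (a(P, z) = (P + 3) - 4 = (3 + P) - 4 = -1 + P)
(68 + 68)/(A(a(3, 0), -5) - 25) - 66*139 = (68 + 68)/((-4 + (-1 + 3)**2) - 25) - 66*139 = 136/((-4 + 2**2) - 25) - 9174 = 136/((-4 + 4) - 25) - 9174 = 136/(0 - 25) - 9174 = 136/(-25) - 9174 = 136*(-1/25) - 9174 = -136/25 - 9174 = -229486/25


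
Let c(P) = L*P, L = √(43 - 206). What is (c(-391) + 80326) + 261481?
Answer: 341807 - 391*I*√163 ≈ 3.4181e+5 - 4992.0*I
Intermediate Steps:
L = I*√163 (L = √(-163) = I*√163 ≈ 12.767*I)
c(P) = I*P*√163 (c(P) = (I*√163)*P = I*P*√163)
(c(-391) + 80326) + 261481 = (I*(-391)*√163 + 80326) + 261481 = (-391*I*√163 + 80326) + 261481 = (80326 - 391*I*√163) + 261481 = 341807 - 391*I*√163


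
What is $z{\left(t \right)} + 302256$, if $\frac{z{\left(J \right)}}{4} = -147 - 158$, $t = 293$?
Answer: $301036$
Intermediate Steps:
$z{\left(J \right)} = -1220$ ($z{\left(J \right)} = 4 \left(-147 - 158\right) = 4 \left(-305\right) = -1220$)
$z{\left(t \right)} + 302256 = -1220 + 302256 = 301036$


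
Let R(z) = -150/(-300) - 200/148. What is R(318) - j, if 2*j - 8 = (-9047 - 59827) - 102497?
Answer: 3170184/37 ≈ 85681.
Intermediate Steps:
R(z) = -63/74 (R(z) = -150*(-1/300) - 200*1/148 = 1/2 - 50/37 = -63/74)
j = -171363/2 (j = 4 + ((-9047 - 59827) - 102497)/2 = 4 + (-68874 - 102497)/2 = 4 + (1/2)*(-171371) = 4 - 171371/2 = -171363/2 ≈ -85682.)
R(318) - j = -63/74 - 1*(-171363/2) = -63/74 + 171363/2 = 3170184/37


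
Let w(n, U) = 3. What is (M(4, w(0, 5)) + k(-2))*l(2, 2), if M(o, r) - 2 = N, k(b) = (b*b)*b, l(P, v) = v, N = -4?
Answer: -20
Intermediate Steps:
k(b) = b³ (k(b) = b²*b = b³)
M(o, r) = -2 (M(o, r) = 2 - 4 = -2)
(M(4, w(0, 5)) + k(-2))*l(2, 2) = (-2 + (-2)³)*2 = (-2 - 8)*2 = -10*2 = -20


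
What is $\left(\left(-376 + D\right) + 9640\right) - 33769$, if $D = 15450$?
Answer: $-9055$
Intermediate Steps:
$\left(\left(-376 + D\right) + 9640\right) - 33769 = \left(\left(-376 + 15450\right) + 9640\right) - 33769 = \left(15074 + 9640\right) - 33769 = 24714 - 33769 = -9055$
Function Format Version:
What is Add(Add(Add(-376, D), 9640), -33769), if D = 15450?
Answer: -9055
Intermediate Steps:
Add(Add(Add(-376, D), 9640), -33769) = Add(Add(Add(-376, 15450), 9640), -33769) = Add(Add(15074, 9640), -33769) = Add(24714, -33769) = -9055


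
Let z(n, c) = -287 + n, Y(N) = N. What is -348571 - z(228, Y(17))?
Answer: -348512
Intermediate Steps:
-348571 - z(228, Y(17)) = -348571 - (-287 + 228) = -348571 - 1*(-59) = -348571 + 59 = -348512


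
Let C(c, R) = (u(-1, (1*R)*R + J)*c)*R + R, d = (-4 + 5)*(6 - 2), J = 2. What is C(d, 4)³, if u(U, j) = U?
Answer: -1728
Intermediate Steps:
d = 4 (d = 1*4 = 4)
C(c, R) = R - R*c (C(c, R) = (-c)*R + R = -R*c + R = R - R*c)
C(d, 4)³ = (4*(1 - 1*4))³ = (4*(1 - 4))³ = (4*(-3))³ = (-12)³ = -1728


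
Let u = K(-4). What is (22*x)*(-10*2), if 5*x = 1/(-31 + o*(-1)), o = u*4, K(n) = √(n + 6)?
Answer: 2728/929 - 352*√2/929 ≈ 2.4006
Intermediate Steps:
K(n) = √(6 + n)
u = √2 (u = √(6 - 4) = √2 ≈ 1.4142)
o = 4*√2 (o = √2*4 = 4*√2 ≈ 5.6569)
x = 1/(5*(-31 - 4*√2)) (x = 1/(5*(-31 + (4*√2)*(-1))) = 1/(5*(-31 - 4*√2)) ≈ -0.0054560)
(22*x)*(-10*2) = (22*(-31/4645 + 4*√2/4645))*(-10*2) = (-682/4645 + 88*√2/4645)*(-20) = 2728/929 - 352*√2/929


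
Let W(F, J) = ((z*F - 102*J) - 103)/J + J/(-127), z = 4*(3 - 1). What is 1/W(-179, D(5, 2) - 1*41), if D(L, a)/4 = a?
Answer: -4191/231448 ≈ -0.018108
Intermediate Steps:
D(L, a) = 4*a
z = 8 (z = 4*2 = 8)
W(F, J) = -J/127 + (-103 - 102*J + 8*F)/J (W(F, J) = ((8*F - 102*J) - 103)/J + J/(-127) = ((-102*J + 8*F) - 103)/J + J*(-1/127) = (-103 - 102*J + 8*F)/J - J/127 = -J/127 + (-103 - 102*J + 8*F)/J)
1/W(-179, D(5, 2) - 1*41) = 1/((-13081 + 1016*(-179) - (4*2 - 1*41)*(12954 + (4*2 - 1*41)))/(127*(4*2 - 1*41))) = 1/((-13081 - 181864 - (8 - 41)*(12954 + (8 - 41)))/(127*(8 - 41))) = 1/((1/127)*(-13081 - 181864 - 1*(-33)*(12954 - 33))/(-33)) = 1/((1/127)*(-1/33)*(-13081 - 181864 - 1*(-33)*12921)) = 1/((1/127)*(-1/33)*(-13081 - 181864 + 426393)) = 1/((1/127)*(-1/33)*231448) = 1/(-231448/4191) = -4191/231448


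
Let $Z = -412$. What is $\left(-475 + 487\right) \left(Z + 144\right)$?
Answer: $-3216$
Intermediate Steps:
$\left(-475 + 487\right) \left(Z + 144\right) = \left(-475 + 487\right) \left(-412 + 144\right) = 12 \left(-268\right) = -3216$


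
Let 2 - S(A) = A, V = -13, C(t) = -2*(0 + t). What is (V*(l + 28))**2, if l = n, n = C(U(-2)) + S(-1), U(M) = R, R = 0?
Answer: 162409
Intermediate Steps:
U(M) = 0
C(t) = -2*t
S(A) = 2 - A
n = 3 (n = -2*0 + (2 - 1*(-1)) = 0 + (2 + 1) = 0 + 3 = 3)
l = 3
(V*(l + 28))**2 = (-13*(3 + 28))**2 = (-13*31)**2 = (-403)**2 = 162409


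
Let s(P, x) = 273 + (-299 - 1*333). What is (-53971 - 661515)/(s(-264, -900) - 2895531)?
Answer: 357743/1447945 ≈ 0.24707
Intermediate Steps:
s(P, x) = -359 (s(P, x) = 273 + (-299 - 333) = 273 - 632 = -359)
(-53971 - 661515)/(s(-264, -900) - 2895531) = (-53971 - 661515)/(-359 - 2895531) = -715486/(-2895890) = -715486*(-1/2895890) = 357743/1447945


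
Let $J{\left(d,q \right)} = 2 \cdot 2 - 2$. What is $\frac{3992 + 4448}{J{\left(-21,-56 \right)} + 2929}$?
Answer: $\frac{8440}{2931} \approx 2.8796$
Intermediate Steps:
$J{\left(d,q \right)} = 2$ ($J{\left(d,q \right)} = 4 - 2 = 2$)
$\frac{3992 + 4448}{J{\left(-21,-56 \right)} + 2929} = \frac{3992 + 4448}{2 + 2929} = \frac{8440}{2931}$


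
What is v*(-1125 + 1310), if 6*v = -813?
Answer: -50135/2 ≈ -25068.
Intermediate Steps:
v = -271/2 (v = (1/6)*(-813) = -271/2 ≈ -135.50)
v*(-1125 + 1310) = -271*(-1125 + 1310)/2 = -271/2*185 = -50135/2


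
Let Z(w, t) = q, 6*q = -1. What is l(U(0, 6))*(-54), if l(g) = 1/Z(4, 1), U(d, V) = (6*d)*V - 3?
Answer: 324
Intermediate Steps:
q = -⅙ (q = (⅙)*(-1) = -⅙ ≈ -0.16667)
Z(w, t) = -⅙
U(d, V) = -3 + 6*V*d (U(d, V) = 6*V*d - 3 = -3 + 6*V*d)
l(g) = -6 (l(g) = 1/(-⅙) = -6)
l(U(0, 6))*(-54) = -6*(-54) = 324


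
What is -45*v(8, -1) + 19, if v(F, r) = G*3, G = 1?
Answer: -116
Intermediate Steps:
v(F, r) = 3 (v(F, r) = 1*3 = 3)
-45*v(8, -1) + 19 = -45*3 + 19 = -135 + 19 = -116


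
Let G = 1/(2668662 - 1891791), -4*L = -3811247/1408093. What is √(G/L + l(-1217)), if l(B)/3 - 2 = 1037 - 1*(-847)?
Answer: √2118907959742512119203374/19351942929 ≈ 75.220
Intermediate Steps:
L = 224191/331316 (L = -(-3811247)/(4*1408093) = -¼*(-224191/82829) = 224191/331316 ≈ 0.67667)
l(B) = 5658 (l(B) = 6 + 3*(1037 - 1*(-847)) = 6 + 3*(1037 + 847) = 6 + 3*1884 = 6 + 5652 = 5658)
G = 1/776871 ≈ 1.2872e-6
√(G/L + l(-1217)) = √(1/(776871*(224191/331316)) + 5658) = √((1/776871)*(331316/224191) + 5658) = √(331316/174167486361 + 5658) = √(985439638161854/174167486361) = √2118907959742512119203374/19351942929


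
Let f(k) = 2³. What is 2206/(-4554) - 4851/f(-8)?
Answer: -11054551/18216 ≈ -606.86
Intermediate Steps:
f(k) = 8
2206/(-4554) - 4851/f(-8) = 2206/(-4554) - 4851/8 = 2206*(-1/4554) - 4851*⅛ = -1103/2277 - 4851/8 = -11054551/18216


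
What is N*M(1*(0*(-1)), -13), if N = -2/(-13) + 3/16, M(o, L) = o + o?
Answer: 0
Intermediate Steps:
M(o, L) = 2*o
N = 71/208 (N = -2*(-1/13) + 3*(1/16) = 2/13 + 3/16 = 71/208 ≈ 0.34135)
N*M(1*(0*(-1)), -13) = 71*(2*(1*(0*(-1))))/208 = 71*(2*(1*0))/208 = 71*(2*0)/208 = (71/208)*0 = 0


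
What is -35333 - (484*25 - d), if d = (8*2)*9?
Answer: -47289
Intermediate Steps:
d = 144 (d = 16*9 = 144)
-35333 - (484*25 - d) = -35333 - (484*25 - 1*144) = -35333 - (12100 - 144) = -35333 - 1*11956 = -35333 - 11956 = -47289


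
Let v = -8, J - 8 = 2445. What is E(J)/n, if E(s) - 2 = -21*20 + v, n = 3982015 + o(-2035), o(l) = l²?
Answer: -213/4061620 ≈ -5.2442e-5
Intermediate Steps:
J = 2453 (J = 8 + 2445 = 2453)
n = 8123240 (n = 3982015 + (-2035)² = 3982015 + 4141225 = 8123240)
E(s) = -426 (E(s) = 2 + (-21*20 - 8) = 2 + (-420 - 8) = 2 - 428 = -426)
E(J)/n = -426/8123240 = -426*1/8123240 = -213/4061620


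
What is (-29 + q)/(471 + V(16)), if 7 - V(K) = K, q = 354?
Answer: 325/462 ≈ 0.70346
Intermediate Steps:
V(K) = 7 - K
(-29 + q)/(471 + V(16)) = (-29 + 354)/(471 + (7 - 1*16)) = 325/(471 + (7 - 16)) = 325/(471 - 9) = 325/462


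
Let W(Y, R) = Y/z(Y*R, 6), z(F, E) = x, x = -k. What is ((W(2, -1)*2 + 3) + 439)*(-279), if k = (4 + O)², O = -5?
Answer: -122202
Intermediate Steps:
k = 1 (k = (4 - 5)² = (-1)² = 1)
x = -1 (x = -1*1 = -1)
z(F, E) = -1
W(Y, R) = -Y (W(Y, R) = Y/(-1) = Y*(-1) = -Y)
((W(2, -1)*2 + 3) + 439)*(-279) = ((-1*2*2 + 3) + 439)*(-279) = ((-2*2 + 3) + 439)*(-279) = ((-4 + 3) + 439)*(-279) = (-1 + 439)*(-279) = 438*(-279) = -122202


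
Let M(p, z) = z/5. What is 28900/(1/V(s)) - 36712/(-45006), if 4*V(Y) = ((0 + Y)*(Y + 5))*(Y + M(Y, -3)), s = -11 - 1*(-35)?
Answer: 203685455852/1731 ≈ 1.1767e+8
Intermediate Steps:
M(p, z) = z/5 (M(p, z) = z*(⅕) = z/5)
s = 24 (s = -11 + 35 = 24)
V(Y) = Y*(5 + Y)*(-⅗ + Y)/4 (V(Y) = (((0 + Y)*(Y + 5))*(Y + (⅕)*(-3)))/4 = ((Y*(5 + Y))*(Y - ⅗))/4 = ((Y*(5 + Y))*(-⅗ + Y))/4 = (Y*(5 + Y)*(-⅗ + Y))/4 = Y*(5 + Y)*(-⅗ + Y)/4)
28900/(1/V(s)) - 36712/(-45006) = 28900/(1/((1/20)*24*(-15 + 5*24² + 22*24))) - 36712/(-45006) = 28900/(1/((1/20)*24*(-15 + 5*576 + 528))) - 36712*(-1/45006) = 28900/(1/((1/20)*24*(-15 + 2880 + 528))) + 1412/1731 = 28900/(1/((1/20)*24*3393)) + 1412/1731 = 28900/(1/(20358/5)) + 1412/1731 = 28900/(5/20358) + 1412/1731 = 28900*(20358/5) + 1412/1731 = 117669240 + 1412/1731 = 203685455852/1731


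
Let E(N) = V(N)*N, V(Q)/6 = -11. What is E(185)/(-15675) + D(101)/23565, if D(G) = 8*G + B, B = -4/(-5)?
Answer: 606882/746225 ≈ 0.81327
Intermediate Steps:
B = ⅘ (B = -4*(-⅕) = ⅘ ≈ 0.80000)
V(Q) = -66 (V(Q) = 6*(-11) = -66)
E(N) = -66*N
D(G) = ⅘ + 8*G (D(G) = 8*G + ⅘ = ⅘ + 8*G)
E(185)/(-15675) + D(101)/23565 = -66*185/(-15675) + (⅘ + 8*101)/23565 = -12210*(-1/15675) + (⅘ + 808)*(1/23565) = 74/95 + (4044/5)*(1/23565) = 74/95 + 1348/39275 = 606882/746225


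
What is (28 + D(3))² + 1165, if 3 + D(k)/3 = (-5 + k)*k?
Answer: 1166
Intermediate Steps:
D(k) = -9 + 3*k*(-5 + k) (D(k) = -9 + 3*((-5 + k)*k) = -9 + 3*(k*(-5 + k)) = -9 + 3*k*(-5 + k))
(28 + D(3))² + 1165 = (28 + (-9 - 15*3 + 3*3²))² + 1165 = (28 + (-9 - 45 + 3*9))² + 1165 = (28 + (-9 - 45 + 27))² + 1165 = (28 - 27)² + 1165 = 1² + 1165 = 1 + 1165 = 1166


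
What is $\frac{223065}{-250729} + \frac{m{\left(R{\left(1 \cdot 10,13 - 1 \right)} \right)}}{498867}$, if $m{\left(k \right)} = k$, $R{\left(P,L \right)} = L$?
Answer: $- \frac{37092252869}{41693474681} \approx -0.88964$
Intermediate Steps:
$\frac{223065}{-250729} + \frac{m{\left(R{\left(1 \cdot 10,13 - 1 \right)} \right)}}{498867} = \frac{223065}{-250729} + \frac{13 - 1}{498867} = 223065 \left(- \frac{1}{250729}\right) + \left(13 - 1\right) \frac{1}{498867} = - \frac{223065}{250729} + 12 \cdot \frac{1}{498867} = - \frac{223065}{250729} + \frac{4}{166289} = - \frac{37092252869}{41693474681}$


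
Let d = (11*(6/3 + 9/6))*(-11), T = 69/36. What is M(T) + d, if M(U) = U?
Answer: -5059/12 ≈ -421.58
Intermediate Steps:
T = 23/12 (T = 69*(1/36) = 23/12 ≈ 1.9167)
d = -847/2 (d = (11*(6*(⅓) + 9*(⅙)))*(-11) = (11*(2 + 3/2))*(-11) = (11*(7/2))*(-11) = (77/2)*(-11) = -847/2 ≈ -423.50)
M(T) + d = 23/12 - 847/2 = -5059/12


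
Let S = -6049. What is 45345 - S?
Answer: 51394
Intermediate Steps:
45345 - S = 45345 - 1*(-6049) = 45345 + 6049 = 51394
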